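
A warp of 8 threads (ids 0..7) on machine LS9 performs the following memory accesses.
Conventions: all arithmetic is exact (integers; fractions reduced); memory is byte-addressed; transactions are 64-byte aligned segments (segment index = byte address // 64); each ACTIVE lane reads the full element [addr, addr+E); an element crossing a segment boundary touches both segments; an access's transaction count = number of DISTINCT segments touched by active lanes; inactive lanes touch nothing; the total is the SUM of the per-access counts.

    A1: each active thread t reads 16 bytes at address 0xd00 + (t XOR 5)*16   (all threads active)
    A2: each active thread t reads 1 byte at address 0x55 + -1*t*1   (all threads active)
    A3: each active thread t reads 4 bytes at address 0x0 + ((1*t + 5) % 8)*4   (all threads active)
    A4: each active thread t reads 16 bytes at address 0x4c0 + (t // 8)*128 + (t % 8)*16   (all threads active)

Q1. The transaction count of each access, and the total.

A1: 2 transactions
A2: 1 transaction
A3: 1 transaction
A4: 2 transactions

Answer: 2,1,1,2; total 6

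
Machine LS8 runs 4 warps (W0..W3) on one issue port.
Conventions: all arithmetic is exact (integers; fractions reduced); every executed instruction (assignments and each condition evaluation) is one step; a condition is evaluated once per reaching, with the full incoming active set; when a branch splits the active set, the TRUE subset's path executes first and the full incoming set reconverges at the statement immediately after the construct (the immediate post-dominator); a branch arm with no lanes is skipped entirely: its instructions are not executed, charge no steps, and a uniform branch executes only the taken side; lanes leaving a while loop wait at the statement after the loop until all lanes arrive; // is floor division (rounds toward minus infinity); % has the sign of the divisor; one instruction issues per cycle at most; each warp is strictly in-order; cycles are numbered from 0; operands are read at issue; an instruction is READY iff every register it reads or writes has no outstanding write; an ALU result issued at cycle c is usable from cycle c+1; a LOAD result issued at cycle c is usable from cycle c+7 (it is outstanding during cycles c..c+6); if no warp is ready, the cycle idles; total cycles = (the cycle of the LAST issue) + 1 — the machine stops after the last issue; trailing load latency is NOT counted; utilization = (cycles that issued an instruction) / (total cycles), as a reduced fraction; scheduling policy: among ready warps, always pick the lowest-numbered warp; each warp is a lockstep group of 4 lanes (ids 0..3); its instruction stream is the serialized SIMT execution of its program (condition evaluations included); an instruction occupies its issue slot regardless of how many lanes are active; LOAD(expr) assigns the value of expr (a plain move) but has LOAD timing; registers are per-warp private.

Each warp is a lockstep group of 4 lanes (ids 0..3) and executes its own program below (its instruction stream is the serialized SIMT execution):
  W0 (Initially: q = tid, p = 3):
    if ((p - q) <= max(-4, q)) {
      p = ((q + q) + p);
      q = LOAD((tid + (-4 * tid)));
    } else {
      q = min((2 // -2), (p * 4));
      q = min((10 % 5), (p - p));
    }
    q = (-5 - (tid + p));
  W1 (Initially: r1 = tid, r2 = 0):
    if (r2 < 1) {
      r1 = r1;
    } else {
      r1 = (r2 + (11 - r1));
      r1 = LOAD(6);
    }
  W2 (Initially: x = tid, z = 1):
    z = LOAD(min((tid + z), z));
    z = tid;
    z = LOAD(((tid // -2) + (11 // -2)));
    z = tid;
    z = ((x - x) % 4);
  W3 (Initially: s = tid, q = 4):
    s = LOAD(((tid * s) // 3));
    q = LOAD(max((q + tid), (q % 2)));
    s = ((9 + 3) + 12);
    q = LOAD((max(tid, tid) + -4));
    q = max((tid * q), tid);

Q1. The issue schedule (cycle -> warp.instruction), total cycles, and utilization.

cycle 0: W0.I0
cycle 1: W0.I1
cycle 2: W0.I2
cycle 3: W1.I0
cycle 4: W1.I1
cycle 5: W2.I0
cycle 6: W3.I0
cycle 7: W3.I1
cycle 8: idle
cycle 9: W0.I3
cycle 10: W0.I4
cycle 11: W0.I5
cycle 12: W2.I1
cycle 13: W2.I2
cycle 14: W3.I2
cycle 15: W3.I3
cycle 16: idle
cycle 17: idle
cycle 18: idle
cycle 19: idle
cycle 20: W2.I3
cycle 21: W2.I4
cycle 22: W3.I4

Answer: 23 cycles, utilization 18/23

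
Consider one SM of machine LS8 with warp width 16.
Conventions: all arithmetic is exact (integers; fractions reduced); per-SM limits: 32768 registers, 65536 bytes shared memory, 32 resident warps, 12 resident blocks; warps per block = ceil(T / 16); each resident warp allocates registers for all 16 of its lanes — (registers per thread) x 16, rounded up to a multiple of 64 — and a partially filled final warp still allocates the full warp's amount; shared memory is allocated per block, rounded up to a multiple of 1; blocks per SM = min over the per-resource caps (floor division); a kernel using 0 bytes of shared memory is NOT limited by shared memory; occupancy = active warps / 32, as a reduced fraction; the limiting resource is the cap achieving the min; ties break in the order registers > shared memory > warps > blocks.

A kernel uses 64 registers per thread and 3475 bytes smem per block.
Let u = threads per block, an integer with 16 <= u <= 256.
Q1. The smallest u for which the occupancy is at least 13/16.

Answer: u = 33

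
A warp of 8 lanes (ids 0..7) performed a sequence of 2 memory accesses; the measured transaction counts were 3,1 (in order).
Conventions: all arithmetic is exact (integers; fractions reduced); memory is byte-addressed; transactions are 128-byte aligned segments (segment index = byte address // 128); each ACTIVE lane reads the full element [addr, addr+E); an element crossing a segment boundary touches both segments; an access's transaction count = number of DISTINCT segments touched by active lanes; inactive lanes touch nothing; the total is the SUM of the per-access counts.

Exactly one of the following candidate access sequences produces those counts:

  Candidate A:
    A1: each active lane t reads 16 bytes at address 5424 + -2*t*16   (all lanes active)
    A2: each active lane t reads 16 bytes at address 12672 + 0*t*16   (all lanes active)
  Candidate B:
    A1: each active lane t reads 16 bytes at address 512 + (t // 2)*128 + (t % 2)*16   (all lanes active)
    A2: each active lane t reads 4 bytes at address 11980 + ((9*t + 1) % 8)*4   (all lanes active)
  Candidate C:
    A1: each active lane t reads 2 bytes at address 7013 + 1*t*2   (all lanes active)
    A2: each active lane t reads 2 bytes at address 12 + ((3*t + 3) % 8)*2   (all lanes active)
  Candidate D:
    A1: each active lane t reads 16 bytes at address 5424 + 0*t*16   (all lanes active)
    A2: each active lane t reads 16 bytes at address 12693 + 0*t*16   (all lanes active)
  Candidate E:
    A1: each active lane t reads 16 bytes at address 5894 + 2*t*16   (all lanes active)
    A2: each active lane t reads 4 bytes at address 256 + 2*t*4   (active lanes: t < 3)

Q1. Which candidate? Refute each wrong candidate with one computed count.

B: A1 gives 4 transactions, not 3
C: A1 gives 1 transaction, not 3
D: A1 gives 1 transaction, not 3
E: A1 gives 2 transactions, not 3
A: all counts match (3,1)

Answer: A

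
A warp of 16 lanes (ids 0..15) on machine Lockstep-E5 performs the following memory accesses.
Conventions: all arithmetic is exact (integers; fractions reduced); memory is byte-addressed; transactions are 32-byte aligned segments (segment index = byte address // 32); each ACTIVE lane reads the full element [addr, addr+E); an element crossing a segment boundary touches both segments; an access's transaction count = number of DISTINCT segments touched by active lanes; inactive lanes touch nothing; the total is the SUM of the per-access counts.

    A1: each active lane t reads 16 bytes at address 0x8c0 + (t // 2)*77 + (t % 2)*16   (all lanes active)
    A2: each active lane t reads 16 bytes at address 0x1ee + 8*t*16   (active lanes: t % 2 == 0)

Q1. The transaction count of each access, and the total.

A1: 15 transactions
A2: 8 transactions

Answer: 15,8; total 23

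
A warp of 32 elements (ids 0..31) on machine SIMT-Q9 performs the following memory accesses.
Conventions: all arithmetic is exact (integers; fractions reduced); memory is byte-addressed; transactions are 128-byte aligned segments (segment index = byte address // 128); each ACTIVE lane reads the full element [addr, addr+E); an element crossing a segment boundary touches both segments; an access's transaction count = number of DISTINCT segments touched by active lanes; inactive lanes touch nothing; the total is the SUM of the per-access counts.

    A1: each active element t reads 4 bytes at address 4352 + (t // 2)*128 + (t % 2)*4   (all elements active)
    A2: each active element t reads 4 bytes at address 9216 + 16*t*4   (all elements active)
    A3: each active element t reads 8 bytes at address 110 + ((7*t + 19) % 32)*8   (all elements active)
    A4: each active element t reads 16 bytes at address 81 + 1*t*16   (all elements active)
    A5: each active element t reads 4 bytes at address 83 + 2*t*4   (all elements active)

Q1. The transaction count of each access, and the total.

A1: 16 transactions
A2: 16 transactions
A3: 3 transactions
A4: 5 transactions
A5: 3 transactions

Answer: 16,16,3,5,3; total 43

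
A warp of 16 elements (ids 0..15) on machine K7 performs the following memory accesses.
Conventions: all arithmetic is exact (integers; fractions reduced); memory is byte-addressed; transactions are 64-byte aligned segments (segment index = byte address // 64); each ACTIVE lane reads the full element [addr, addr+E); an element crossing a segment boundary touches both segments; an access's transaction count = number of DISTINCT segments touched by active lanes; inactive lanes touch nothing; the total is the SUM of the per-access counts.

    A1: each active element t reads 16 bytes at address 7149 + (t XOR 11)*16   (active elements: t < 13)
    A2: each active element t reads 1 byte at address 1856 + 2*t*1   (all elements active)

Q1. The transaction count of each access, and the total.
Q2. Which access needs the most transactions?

A1: 5 transactions
A2: 1 transaction

Answer: 5,1; total 6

Answer: A1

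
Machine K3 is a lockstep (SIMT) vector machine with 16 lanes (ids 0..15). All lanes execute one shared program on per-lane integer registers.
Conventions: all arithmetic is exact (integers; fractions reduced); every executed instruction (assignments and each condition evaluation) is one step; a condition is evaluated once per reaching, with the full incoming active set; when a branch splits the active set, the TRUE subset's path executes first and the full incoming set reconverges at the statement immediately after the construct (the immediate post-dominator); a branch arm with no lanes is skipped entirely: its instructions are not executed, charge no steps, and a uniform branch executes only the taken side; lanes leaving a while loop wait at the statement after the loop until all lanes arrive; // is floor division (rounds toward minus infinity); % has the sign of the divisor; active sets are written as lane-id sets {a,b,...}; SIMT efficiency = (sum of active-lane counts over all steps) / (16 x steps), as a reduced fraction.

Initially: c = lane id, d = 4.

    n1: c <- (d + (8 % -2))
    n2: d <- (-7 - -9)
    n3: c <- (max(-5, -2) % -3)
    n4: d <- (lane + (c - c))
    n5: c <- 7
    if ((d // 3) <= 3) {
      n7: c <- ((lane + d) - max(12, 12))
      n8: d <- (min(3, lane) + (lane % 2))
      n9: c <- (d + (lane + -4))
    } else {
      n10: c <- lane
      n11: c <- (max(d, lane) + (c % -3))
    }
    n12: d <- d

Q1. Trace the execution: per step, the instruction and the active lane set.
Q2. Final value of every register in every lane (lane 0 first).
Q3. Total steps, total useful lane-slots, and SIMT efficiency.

step 0: c <- (d + (8 % -2))          {0,1,2,3,4,5,6,7,8,9,10,11,12,13,14,15}
step 1: d <- (-7 - -9)               {0,1,2,3,4,5,6,7,8,9,10,11,12,13,14,15}
step 2: c <- (max(-5, -2) % -3)      {0,1,2,3,4,5,6,7,8,9,10,11,12,13,14,15}
step 3: d <- (lane + (c - c))        {0,1,2,3,4,5,6,7,8,9,10,11,12,13,14,15}
step 4: c <- 7                       {0,1,2,3,4,5,6,7,8,9,10,11,12,13,14,15}
step 5: eval ((d // 3) <= 3)         {0,1,2,3,4,5,6,7,8,9,10,11,12,13,14,15}
step 6: c <- ((lane + d) - max(12, 12)) {0,1,2,3,4,5,6,7,8,9,10,11}
step 7: d <- (min(3, lane) + (lane % 2)) {0,1,2,3,4,5,6,7,8,9,10,11}
step 8: c <- (d + (lane + -4))       {0,1,2,3,4,5,6,7,8,9,10,11}
step 9: c <- lane                    {12,13,14,15}
step 10: c <- (max(d, lane) + (c % -3)) {12,13,14,15}
step 11: d <- d                       {0,1,2,3,4,5,6,7,8,9,10,11,12,13,14,15}

Answer: 12 steps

c: -4,-1,0,3,3,5,5,7,7,9,9,11,12,11,13,15
d: 0,2,2,4,3,4,3,4,3,4,3,4,12,13,14,15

steps = 12; useful = 156; efficiency = 156/192 = 13/16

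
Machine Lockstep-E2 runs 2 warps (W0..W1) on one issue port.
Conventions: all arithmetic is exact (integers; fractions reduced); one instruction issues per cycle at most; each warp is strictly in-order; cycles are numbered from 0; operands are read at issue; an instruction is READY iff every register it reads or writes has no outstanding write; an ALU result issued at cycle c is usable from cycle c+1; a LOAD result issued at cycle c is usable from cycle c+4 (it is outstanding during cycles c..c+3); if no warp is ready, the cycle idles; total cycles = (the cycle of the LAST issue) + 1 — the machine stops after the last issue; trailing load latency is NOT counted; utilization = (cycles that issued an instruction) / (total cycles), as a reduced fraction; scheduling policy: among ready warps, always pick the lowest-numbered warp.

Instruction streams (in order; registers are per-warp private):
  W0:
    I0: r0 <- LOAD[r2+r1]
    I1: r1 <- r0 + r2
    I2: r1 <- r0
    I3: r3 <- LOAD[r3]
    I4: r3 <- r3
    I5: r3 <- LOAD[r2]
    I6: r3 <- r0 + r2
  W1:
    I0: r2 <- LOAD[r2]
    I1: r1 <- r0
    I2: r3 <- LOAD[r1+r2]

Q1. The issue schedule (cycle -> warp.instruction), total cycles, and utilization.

cycle 0: W0.I0
cycle 1: W1.I0
cycle 2: W1.I1
cycle 3: idle
cycle 4: W0.I1
cycle 5: W0.I2
cycle 6: W0.I3
cycle 7: W1.I2
cycle 8: idle
cycle 9: idle
cycle 10: W0.I4
cycle 11: W0.I5
cycle 12: idle
cycle 13: idle
cycle 14: idle
cycle 15: W0.I6

Answer: 16 cycles, utilization 5/8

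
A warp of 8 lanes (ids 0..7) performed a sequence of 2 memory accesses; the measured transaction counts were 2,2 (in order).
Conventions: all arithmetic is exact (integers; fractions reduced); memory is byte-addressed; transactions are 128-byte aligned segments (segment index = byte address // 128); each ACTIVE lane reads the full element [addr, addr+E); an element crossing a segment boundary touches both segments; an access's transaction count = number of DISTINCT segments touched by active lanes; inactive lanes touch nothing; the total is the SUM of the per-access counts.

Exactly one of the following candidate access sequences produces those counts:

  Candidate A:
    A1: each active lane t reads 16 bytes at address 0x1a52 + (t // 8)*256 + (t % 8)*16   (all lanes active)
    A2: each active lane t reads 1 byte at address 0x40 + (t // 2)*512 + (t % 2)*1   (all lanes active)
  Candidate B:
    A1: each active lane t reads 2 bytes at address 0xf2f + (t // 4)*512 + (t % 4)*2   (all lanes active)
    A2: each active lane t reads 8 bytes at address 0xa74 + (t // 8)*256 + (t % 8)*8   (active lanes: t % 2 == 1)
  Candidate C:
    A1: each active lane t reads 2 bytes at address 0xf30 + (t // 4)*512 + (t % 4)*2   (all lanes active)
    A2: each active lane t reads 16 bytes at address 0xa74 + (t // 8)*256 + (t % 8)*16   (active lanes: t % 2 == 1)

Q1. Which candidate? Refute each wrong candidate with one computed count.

A: A2 gives 4 transactions, not 2
C: A2 gives 1 transaction, not 2
B: all counts match (2,2)

Answer: B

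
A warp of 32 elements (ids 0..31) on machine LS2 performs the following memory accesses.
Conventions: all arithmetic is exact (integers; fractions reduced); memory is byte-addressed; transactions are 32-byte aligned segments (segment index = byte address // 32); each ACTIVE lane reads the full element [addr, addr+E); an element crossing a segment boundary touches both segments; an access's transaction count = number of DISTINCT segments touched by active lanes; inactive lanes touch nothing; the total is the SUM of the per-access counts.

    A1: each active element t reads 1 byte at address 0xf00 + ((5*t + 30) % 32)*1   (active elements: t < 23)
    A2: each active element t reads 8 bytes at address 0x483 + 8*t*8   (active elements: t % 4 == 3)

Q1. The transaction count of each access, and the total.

A1: 1 transaction
A2: 8 transactions

Answer: 1,8; total 9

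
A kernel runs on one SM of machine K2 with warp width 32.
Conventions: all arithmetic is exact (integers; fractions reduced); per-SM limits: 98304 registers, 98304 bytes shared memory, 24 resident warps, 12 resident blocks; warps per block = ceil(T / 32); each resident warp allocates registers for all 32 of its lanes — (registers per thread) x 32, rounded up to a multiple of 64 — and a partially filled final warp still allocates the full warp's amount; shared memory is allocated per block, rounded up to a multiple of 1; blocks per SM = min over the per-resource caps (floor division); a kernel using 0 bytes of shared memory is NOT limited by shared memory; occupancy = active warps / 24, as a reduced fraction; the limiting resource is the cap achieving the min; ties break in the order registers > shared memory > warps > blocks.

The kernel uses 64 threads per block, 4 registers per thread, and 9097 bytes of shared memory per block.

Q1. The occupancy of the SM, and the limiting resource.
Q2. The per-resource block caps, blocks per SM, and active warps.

Answer: occupancy 5/6, limited by shared memory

registers: 384 blocks
shared memory: 10 blocks
warps: 12 blocks
blocks: 12 blocks

Answer: 10 blocks, 20 active warps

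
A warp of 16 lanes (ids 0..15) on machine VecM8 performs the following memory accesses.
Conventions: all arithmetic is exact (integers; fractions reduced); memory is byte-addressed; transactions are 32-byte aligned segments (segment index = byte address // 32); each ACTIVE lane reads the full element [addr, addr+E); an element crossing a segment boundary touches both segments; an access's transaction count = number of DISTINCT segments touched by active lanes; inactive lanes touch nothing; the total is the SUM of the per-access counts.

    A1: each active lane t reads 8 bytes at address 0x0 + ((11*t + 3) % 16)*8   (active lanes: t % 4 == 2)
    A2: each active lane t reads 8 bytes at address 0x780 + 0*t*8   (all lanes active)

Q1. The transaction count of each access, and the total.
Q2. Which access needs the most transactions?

A1: 4 transactions
A2: 1 transaction

Answer: 4,1; total 5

Answer: A1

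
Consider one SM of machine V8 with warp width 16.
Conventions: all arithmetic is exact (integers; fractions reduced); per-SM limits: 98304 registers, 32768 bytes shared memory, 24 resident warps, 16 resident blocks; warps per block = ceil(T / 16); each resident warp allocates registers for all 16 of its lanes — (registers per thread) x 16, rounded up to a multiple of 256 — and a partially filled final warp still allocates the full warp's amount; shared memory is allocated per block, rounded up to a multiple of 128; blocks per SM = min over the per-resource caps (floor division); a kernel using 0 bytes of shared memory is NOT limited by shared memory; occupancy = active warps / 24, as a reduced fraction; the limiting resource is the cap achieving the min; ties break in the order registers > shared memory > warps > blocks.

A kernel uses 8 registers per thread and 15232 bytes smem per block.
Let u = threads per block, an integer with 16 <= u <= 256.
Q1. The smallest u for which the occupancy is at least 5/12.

Answer: u = 65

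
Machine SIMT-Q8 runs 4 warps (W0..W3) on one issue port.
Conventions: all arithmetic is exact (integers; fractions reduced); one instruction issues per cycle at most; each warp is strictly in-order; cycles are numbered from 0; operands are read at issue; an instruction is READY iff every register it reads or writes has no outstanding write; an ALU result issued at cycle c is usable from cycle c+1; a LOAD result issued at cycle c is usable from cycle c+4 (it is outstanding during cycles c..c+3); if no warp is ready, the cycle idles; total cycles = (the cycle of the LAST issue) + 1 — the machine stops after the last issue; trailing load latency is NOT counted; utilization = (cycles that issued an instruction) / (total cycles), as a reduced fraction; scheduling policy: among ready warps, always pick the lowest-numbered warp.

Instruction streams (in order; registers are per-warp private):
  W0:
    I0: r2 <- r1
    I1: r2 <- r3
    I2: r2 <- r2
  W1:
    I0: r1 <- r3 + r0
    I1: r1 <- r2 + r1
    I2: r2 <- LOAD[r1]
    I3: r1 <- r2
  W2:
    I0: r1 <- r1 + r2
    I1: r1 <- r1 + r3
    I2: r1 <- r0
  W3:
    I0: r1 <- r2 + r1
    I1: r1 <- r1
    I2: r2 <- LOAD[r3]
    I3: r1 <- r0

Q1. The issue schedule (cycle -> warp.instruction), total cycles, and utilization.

cycle 0: W0.I0
cycle 1: W0.I1
cycle 2: W0.I2
cycle 3: W1.I0
cycle 4: W1.I1
cycle 5: W1.I2
cycle 6: W2.I0
cycle 7: W2.I1
cycle 8: W2.I2
cycle 9: W1.I3
cycle 10: W3.I0
cycle 11: W3.I1
cycle 12: W3.I2
cycle 13: W3.I3

Answer: 14 cycles, utilization 1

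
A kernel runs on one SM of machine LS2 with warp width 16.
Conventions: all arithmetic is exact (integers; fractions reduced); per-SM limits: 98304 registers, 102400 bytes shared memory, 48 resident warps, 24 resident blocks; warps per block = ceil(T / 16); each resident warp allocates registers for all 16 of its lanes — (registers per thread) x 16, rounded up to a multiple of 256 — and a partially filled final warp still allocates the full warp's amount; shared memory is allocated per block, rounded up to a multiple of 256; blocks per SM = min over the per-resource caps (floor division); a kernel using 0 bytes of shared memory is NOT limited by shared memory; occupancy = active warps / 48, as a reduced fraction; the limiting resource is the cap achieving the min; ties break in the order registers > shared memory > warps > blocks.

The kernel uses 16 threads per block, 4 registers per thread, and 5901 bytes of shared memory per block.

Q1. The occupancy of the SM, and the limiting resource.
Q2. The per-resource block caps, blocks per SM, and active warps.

Answer: occupancy 1/3, limited by shared memory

registers: 384 blocks
shared memory: 16 blocks
warps: 48 blocks
blocks: 24 blocks

Answer: 16 blocks, 16 active warps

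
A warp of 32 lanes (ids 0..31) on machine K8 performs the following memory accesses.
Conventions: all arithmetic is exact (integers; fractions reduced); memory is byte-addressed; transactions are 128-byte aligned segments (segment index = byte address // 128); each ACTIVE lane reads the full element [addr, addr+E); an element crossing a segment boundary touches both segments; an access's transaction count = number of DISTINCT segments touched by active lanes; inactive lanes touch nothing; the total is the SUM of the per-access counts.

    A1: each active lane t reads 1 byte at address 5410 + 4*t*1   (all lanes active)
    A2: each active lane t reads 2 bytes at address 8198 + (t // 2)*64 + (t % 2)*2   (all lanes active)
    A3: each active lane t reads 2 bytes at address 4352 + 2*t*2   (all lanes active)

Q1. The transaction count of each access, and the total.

A1: 2 transactions
A2: 8 transactions
A3: 1 transaction

Answer: 2,8,1; total 11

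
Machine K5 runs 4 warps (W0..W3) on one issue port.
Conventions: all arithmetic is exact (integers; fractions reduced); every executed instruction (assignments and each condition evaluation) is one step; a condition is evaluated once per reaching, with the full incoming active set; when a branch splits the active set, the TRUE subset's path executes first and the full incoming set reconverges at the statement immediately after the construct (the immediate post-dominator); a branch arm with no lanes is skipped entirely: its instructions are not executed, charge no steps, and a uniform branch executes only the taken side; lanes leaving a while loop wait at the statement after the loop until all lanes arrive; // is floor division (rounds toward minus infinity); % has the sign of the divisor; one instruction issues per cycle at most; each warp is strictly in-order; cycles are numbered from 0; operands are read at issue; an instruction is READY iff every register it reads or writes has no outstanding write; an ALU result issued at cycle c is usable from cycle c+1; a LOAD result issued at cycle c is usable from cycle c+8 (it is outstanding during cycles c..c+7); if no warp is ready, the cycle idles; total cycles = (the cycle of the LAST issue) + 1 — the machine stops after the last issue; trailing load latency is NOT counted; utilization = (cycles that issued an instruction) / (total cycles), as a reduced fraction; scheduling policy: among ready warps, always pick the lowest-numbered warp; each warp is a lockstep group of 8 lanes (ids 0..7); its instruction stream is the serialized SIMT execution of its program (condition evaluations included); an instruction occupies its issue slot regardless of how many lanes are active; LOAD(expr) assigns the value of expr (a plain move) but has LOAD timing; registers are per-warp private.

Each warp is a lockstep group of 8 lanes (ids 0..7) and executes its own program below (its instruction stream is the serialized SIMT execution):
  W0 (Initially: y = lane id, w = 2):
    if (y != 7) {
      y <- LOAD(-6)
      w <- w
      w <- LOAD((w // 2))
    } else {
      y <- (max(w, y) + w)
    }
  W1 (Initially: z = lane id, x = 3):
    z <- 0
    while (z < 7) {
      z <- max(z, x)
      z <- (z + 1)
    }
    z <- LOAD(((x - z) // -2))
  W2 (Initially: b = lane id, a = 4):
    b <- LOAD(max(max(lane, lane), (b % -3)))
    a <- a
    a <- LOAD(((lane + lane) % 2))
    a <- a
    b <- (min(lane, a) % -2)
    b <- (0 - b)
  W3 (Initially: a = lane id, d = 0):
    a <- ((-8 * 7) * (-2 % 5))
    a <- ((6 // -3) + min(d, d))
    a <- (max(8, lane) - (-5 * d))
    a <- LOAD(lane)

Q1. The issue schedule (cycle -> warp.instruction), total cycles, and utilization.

cycle 0: W0.I0
cycle 1: W0.I1
cycle 2: W0.I2
cycle 3: W0.I3
cycle 4: W1.I0
cycle 5: W1.I1
cycle 6: W1.I2
cycle 7: W1.I3
cycle 8: W1.I4
cycle 9: W1.I5
cycle 10: W1.I6
cycle 11: W0.I4
cycle 12: W1.I7
cycle 13: W1.I8
cycle 14: W1.I9
cycle 15: W1.I10
cycle 16: W1.I11
cycle 17: W1.I12
cycle 18: W1.I13
cycle 19: W1.I14
cycle 20: W2.I0
cycle 21: W2.I1
cycle 22: W2.I2
cycle 23: W3.I0
cycle 24: W3.I1
cycle 25: W3.I2
cycle 26: W3.I3
cycle 27: idle
cycle 28: idle
cycle 29: idle
cycle 30: W2.I3
cycle 31: W2.I4
cycle 32: W2.I5

Answer: 33 cycles, utilization 10/11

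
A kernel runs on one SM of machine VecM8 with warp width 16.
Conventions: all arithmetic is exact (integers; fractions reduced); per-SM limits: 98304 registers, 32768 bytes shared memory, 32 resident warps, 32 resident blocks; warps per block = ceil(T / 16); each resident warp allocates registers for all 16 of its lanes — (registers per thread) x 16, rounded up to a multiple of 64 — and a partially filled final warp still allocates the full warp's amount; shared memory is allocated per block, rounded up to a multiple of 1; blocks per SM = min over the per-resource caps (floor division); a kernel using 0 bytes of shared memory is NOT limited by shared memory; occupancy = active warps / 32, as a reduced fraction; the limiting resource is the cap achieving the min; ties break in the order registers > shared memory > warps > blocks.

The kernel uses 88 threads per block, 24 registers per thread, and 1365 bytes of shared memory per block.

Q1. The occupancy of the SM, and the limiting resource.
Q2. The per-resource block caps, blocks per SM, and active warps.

Answer: occupancy 15/16, limited by warps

registers: 42 blocks
shared memory: 24 blocks
warps: 5 blocks
blocks: 32 blocks

Answer: 5 blocks, 30 active warps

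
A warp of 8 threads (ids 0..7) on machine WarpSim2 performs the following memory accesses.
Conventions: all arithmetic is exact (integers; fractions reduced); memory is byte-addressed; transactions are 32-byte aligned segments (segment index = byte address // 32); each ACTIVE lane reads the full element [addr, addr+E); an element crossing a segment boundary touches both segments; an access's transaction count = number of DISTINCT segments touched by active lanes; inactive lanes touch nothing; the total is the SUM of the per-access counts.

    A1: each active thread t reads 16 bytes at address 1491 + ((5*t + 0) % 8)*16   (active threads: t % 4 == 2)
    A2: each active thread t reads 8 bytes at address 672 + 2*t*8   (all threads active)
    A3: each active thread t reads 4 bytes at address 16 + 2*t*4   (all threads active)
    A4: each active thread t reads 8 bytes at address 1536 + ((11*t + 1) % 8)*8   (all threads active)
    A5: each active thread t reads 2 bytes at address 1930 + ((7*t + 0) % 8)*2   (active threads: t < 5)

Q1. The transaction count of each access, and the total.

A1: 4 transactions
A2: 4 transactions
A3: 3 transactions
A4: 2 transactions
A5: 1 transaction

Answer: 4,4,3,2,1; total 14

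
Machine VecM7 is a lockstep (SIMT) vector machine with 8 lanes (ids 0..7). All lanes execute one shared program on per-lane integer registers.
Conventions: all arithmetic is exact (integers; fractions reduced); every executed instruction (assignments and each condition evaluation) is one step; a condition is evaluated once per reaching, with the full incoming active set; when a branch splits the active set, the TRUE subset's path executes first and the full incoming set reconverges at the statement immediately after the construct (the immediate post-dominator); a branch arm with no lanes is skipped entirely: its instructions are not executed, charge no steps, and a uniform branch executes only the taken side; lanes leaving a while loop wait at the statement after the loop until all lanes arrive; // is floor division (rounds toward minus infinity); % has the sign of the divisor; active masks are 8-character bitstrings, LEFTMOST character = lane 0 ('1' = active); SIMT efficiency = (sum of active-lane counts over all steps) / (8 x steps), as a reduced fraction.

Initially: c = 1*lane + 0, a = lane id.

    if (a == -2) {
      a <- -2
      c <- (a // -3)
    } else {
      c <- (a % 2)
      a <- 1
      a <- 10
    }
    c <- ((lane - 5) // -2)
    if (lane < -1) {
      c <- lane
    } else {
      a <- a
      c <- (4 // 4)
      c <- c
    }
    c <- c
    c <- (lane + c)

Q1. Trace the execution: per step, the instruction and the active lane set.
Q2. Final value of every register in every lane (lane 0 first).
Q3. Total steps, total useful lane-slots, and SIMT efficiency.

step 0: eval (a == -2)               11111111
step 1: c <- (a % 2)                 11111111
step 2: a <- 1                       11111111
step 3: a <- 10                      11111111
step 4: c <- ((lane - 5) // -2)      11111111
step 5: eval (lane < -1)             11111111
step 6: a <- a                       11111111
step 7: c <- (4 // 4)                11111111
step 8: c <- c                       11111111
step 9: c <- c                       11111111
step 10: c <- (lane + c)              11111111

Answer: 11 steps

c: 1,2,3,4,5,6,7,8
a: 10,10,10,10,10,10,10,10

steps = 11; useful = 88; efficiency = 88/88 = 1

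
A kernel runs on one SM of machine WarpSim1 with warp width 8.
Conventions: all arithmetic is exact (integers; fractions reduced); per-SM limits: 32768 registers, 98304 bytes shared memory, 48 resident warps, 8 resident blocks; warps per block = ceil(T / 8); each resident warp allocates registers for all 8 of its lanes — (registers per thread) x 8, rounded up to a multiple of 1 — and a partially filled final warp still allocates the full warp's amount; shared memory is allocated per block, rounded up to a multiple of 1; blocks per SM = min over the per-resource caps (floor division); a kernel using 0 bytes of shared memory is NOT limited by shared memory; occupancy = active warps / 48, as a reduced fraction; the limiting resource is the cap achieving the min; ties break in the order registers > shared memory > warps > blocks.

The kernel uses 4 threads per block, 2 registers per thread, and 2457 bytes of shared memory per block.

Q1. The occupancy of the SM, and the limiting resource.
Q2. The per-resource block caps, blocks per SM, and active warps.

Answer: occupancy 1/6, limited by blocks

registers: 2048 blocks
shared memory: 40 blocks
warps: 48 blocks
blocks: 8 blocks

Answer: 8 blocks, 8 active warps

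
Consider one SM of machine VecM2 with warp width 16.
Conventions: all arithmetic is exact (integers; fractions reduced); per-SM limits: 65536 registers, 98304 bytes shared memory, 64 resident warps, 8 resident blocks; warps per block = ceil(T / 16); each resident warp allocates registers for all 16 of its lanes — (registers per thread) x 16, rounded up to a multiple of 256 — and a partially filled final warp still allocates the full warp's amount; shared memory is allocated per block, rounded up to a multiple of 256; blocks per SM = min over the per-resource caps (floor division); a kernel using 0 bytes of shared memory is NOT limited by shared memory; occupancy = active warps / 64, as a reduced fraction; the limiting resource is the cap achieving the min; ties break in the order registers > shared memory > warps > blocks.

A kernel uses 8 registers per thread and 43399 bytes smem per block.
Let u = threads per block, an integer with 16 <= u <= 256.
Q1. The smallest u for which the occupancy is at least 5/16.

Answer: u = 145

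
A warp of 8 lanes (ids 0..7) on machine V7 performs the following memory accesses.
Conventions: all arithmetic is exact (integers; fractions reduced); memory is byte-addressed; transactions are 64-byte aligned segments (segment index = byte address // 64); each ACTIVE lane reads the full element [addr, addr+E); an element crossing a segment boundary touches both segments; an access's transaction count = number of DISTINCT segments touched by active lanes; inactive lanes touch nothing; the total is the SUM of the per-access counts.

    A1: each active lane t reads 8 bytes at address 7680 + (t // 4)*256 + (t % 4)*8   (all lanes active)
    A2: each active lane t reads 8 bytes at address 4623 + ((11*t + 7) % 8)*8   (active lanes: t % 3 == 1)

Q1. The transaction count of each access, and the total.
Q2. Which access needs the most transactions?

A1: 2 transactions
A2: 1 transaction

Answer: 2,1; total 3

Answer: A1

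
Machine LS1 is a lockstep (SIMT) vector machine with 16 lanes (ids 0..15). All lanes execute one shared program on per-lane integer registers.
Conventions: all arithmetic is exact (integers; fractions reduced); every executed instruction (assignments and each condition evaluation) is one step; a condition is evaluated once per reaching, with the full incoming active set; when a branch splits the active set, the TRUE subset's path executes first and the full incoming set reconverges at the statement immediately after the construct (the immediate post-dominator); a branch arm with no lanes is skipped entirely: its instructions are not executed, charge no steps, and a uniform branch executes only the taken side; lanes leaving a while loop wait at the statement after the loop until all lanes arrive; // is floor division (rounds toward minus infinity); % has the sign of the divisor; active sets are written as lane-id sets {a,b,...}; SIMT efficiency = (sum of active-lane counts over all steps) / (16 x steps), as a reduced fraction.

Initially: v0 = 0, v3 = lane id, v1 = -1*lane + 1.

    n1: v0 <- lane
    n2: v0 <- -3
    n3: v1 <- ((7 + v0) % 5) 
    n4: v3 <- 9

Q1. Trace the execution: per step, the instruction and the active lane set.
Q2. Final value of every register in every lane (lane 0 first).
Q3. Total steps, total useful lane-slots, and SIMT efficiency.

step 0: v0 <- lane                   {0,1,2,3,4,5,6,7,8,9,10,11,12,13,14,15}
step 1: v0 <- -3                     {0,1,2,3,4,5,6,7,8,9,10,11,12,13,14,15}
step 2: v1 <- ((7 + v0) % 5)         {0,1,2,3,4,5,6,7,8,9,10,11,12,13,14,15}
step 3: v3 <- 9                      {0,1,2,3,4,5,6,7,8,9,10,11,12,13,14,15}

Answer: 4 steps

v0: -3,-3,-3,-3,-3,-3,-3,-3,-3,-3,-3,-3,-3,-3,-3,-3
v3: 9,9,9,9,9,9,9,9,9,9,9,9,9,9,9,9
v1: 4,4,4,4,4,4,4,4,4,4,4,4,4,4,4,4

steps = 4; useful = 64; efficiency = 64/64 = 1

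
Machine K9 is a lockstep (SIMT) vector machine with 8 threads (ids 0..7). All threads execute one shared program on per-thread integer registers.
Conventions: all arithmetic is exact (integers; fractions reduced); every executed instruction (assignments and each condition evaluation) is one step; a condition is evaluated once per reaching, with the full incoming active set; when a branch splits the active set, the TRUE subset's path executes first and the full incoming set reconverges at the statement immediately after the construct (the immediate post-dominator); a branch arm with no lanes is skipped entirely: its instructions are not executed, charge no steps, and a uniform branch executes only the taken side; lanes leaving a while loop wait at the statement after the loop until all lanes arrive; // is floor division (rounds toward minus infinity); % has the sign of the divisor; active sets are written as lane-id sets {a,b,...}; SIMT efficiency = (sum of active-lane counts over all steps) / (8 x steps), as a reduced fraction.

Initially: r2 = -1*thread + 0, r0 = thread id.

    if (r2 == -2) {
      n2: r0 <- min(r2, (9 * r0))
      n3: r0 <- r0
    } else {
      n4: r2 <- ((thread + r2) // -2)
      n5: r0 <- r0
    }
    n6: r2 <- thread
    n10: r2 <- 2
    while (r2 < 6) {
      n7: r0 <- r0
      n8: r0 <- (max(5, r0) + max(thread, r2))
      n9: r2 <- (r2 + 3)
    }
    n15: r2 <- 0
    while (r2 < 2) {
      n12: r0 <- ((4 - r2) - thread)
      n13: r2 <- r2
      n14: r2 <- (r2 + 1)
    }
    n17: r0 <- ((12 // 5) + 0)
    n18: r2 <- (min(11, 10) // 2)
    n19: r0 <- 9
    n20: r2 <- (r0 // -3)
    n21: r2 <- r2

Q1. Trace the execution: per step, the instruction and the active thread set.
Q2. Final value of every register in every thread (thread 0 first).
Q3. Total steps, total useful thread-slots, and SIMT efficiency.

step 0: eval (r2 == -2)              {0,1,2,3,4,5,6,7}
step 1: r0 <- min(r2, (9 * r0))      {2}
step 2: r0 <- r0                     {2}
step 3: r2 <- ((thread + r2) // -2)  {0,1,3,4,5,6,7}
step 4: r0 <- r0                     {0,1,3,4,5,6,7}
step 5: r2 <- thread                 {0,1,2,3,4,5,6,7}
step 6: r2 <- 2                      {0,1,2,3,4,5,6,7}
step 7: eval (r2 < 6)                {0,1,2,3,4,5,6,7}
step 8: r0 <- r0                     {0,1,2,3,4,5,6,7}
step 9: r0 <- (max(5, r0) + max(thread, r2)) {0,1,2,3,4,5,6,7}
step 10: r2 <- (r2 + 3)               {0,1,2,3,4,5,6,7}
step 11: eval (r2 < 6)                {0,1,2,3,4,5,6,7}
step 12: r0 <- r0                     {0,1,2,3,4,5,6,7}
step 13: r0 <- (max(5, r0) + max(thread, r2)) {0,1,2,3,4,5,6,7}
step 14: r2 <- (r2 + 3)               {0,1,2,3,4,5,6,7}
step 15: eval (r2 < 6)                {0,1,2,3,4,5,6,7}
step 16: r2 <- 0                      {0,1,2,3,4,5,6,7}
step 17: eval (r2 < 2)                {0,1,2,3,4,5,6,7}
step 18: r0 <- ((4 - r2) - thread)    {0,1,2,3,4,5,6,7}
step 19: r2 <- r2                     {0,1,2,3,4,5,6,7}
step 20: r2 <- (r2 + 1)               {0,1,2,3,4,5,6,7}
step 21: eval (r2 < 2)                {0,1,2,3,4,5,6,7}
step 22: r0 <- ((4 - r2) - thread)    {0,1,2,3,4,5,6,7}
step 23: r2 <- r2                     {0,1,2,3,4,5,6,7}
step 24: r2 <- (r2 + 1)               {0,1,2,3,4,5,6,7}
step 25: eval (r2 < 2)                {0,1,2,3,4,5,6,7}
step 26: r0 <- ((12 // 5) + 0)        {0,1,2,3,4,5,6,7}
step 27: r2 <- (min(11, 10) // 2)     {0,1,2,3,4,5,6,7}
step 28: r0 <- 9                      {0,1,2,3,4,5,6,7}
step 29: r2 <- (r0 // -3)             {0,1,2,3,4,5,6,7}
step 30: r2 <- r2                     {0,1,2,3,4,5,6,7}

Answer: 31 steps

r2: -3,-3,-3,-3,-3,-3,-3,-3
r0: 9,9,9,9,9,9,9,9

steps = 31; useful = 232; efficiency = 232/248 = 29/31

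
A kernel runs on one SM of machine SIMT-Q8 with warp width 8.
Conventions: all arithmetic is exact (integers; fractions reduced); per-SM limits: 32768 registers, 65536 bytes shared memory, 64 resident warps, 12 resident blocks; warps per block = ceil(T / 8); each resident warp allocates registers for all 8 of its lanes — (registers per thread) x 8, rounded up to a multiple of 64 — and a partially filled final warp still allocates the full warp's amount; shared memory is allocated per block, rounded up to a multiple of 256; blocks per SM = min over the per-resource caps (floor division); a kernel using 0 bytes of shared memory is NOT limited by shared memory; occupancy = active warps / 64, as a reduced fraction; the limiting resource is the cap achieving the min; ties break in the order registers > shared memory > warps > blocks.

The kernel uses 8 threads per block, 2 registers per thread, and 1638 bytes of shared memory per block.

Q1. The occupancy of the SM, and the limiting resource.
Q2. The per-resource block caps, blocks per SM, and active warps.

Answer: occupancy 3/16, limited by blocks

registers: 512 blocks
shared memory: 36 blocks
warps: 64 blocks
blocks: 12 blocks

Answer: 12 blocks, 12 active warps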